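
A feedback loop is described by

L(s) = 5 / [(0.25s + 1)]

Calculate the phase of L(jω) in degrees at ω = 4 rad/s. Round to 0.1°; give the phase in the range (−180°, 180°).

-45.0°

At ω = 4 rad/s:
pole (1 + j4·0.25) = 1 + j1 → |·| ≈ 1.4142, ∠ ≈ 45.00°
∠L = (0°) − (45.00°) = -45.00°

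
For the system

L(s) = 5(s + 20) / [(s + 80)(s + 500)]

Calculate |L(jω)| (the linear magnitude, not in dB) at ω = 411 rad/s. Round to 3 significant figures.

0.00759

At s = jω = j411:
zero (s+20): 20 + j411 → |·| = √(20²+411²) = √169321 ≈ 411.49, ∠ = arctan(411/20) ≈ 87.21°
pole (s+80): 80 + j411 → |·| = √(80²+411²) = √175321 ≈ 418.71, ∠ = arctan(411/80) ≈ 78.99°
pole (s+500): 500 + j411 → |·| = √(500²+411²) = √418921 ≈ 647.24, ∠ = arctan(411/500) ≈ 39.42°
|L| = 5 · 411.49 / 2.7101e+05 ≈ 0.0075918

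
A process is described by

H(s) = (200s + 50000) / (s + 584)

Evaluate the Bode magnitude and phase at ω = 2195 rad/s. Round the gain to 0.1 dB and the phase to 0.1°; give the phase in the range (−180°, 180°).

45.8 dB, 8.4°

Substitute s = j2195:
Numerator: 200(j2195) + 50000 = 50000 + j439000
Denominator: (j2195) + 584 = 584 + j2195
|N| = √(50000² + 439000²) ≈ 4.4184e+05, ∠N ≈ 83.50°
|D| = √(584² + 2195²) ≈ 2271.4, ∠D ≈ 75.10°
|H| = 4.4184e+05 / 2271.4 ≈ 194.52
Gain = 20 log₁₀(194.52) ≈ 45.78 dB
∠H = 83.50° − 75.10° = 8.40°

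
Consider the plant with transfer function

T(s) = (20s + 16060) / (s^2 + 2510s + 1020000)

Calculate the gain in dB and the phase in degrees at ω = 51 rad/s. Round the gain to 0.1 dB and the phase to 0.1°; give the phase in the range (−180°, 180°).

-36.1 dB, -3.5°

Substitute s = j51:
Numerator: 20(j51) + 16060 = 16060 + j1020
Denominator: (j51)^2 + 2510(j51) + 1020000 = 1017399 + j128010
|N| = √(16060² + 1020²) ≈ 16092, ∠N ≈ 3.63°
|D| = √(1017399² + 128010²) ≈ 1.0254e+06, ∠D ≈ 7.17°
|T| = 16092 / 1.0254e+06 ≈ 0.015693
Gain = 20 log₁₀(0.015693) ≈ -36.09 dB
∠T = 3.63° − 7.17° = -3.54°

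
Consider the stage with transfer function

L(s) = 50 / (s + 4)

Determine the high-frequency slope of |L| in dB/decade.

Each pole contributes −20 dB/decade at high frequency; each zero contributes +20 dB/decade.
Net: 0 zero(s) − 1 pole(s) → -20 dB/decade.

-20 dB/decade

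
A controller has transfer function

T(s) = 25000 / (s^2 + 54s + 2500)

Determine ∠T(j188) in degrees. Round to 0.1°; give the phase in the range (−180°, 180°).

At s = jω = j188:
quadratic: (j188)² + 54·j188 + 2500 = -32844 + j10152 → |·| ≈ 34377, ∠ ≈ 162.82°
∠T = 0.00° − 162.82° = -162.82°

-162.8°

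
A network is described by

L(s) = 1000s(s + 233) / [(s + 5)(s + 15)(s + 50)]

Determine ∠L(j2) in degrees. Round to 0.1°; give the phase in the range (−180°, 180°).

At s = jω = j2:
zero (s+233): 233 + j2 → |·| = √(233²+2²) = √54293 ≈ 233.01, ∠ = arctan(2/233) ≈ 0.49°
zero at origin: s = j2 → |·| = 2, ∠ = 90.00°
pole (s+5): 5 + j2 → |·| = √(5²+2²) = √29 ≈ 5.3852, ∠ = arctan(2/5) ≈ 21.80°
pole (s+15): 15 + j2 → |·| = √(15²+2²) = √229 ≈ 15.133, ∠ = arctan(2/15) ≈ 7.59°
pole (s+50): 50 + j2 → |·| = √(50²+2²) = √2504 ≈ 50.04, ∠ = arctan(2/50) ≈ 2.29°
∠L = 90.49° − 31.68° = 58.81°

58.8°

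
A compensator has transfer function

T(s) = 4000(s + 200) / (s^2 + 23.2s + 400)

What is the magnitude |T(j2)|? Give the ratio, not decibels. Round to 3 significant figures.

2.01e+03

At s = jω = j2:
zero (s+200): 200 + j2 → |·| = √(200²+2²) = √40004 ≈ 200.01, ∠ = arctan(2/200) ≈ 0.57°
quadratic: (j2)² + 23.2·j2 + 400 = 396 + j46.4 → |·| ≈ 398.71, ∠ ≈ 6.68°
|T| = 4000 · 200.01 / 398.71 ≈ 2006.6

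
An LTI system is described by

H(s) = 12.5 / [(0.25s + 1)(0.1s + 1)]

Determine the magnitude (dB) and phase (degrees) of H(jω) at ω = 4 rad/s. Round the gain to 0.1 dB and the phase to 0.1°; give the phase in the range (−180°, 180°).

18.3 dB, -66.8°

At ω = 4 rad/s:
pole (1 + j4·0.25) = 1 + j1 → |·| ≈ 1.4142, ∠ ≈ 45.00°
pole (1 + j4·0.1) = 1 + j0.4 → |·| ≈ 1.077, ∠ ≈ 21.80°
|H| = 12.5 · 1 / (1.4142 · 1.077) ≈ 8.207
Gain = 20 log₁₀(8.207) ≈ 18.28 dB
∠H = (0°) − (45.00° + 21.80°) = -66.80°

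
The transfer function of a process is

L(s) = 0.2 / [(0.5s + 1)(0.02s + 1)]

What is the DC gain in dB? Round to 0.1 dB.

L(0) = 0.2 · 1 / 1 = 0.2
20 log₁₀(0.2) ≈ -13.98 dB

-14.0 dB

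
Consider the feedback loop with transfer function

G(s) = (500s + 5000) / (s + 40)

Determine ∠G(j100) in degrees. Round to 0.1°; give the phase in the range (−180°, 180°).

Substitute s = j100:
Numerator: 500(j100) + 5000 = 5000 + j50000
Denominator: (j100) + 40 = 40 + j100
|N| = √(5000² + 50000²) ≈ 50249, ∠N ≈ 84.29°
|D| = √(40² + 100²) ≈ 107.7, ∠D ≈ 68.20°
∠G = 84.29° − 68.20° = 16.09°

16.1°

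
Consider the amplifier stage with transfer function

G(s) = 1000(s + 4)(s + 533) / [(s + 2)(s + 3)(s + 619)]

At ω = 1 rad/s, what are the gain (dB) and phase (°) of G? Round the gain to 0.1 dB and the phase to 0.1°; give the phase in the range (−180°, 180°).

At s = jω = j1:
zero (s+4): 4 + j1 → |·| = √(4²+1²) = √17 ≈ 4.1231, ∠ = arctan(1/4) ≈ 14.04°
zero (s+533): 533 + j1 → |·| = √(533²+1²) = √284090 ≈ 533, ∠ = arctan(1/533) ≈ 0.11°
pole (s+2): 2 + j1 → |·| = √(2²+1²) = √5 ≈ 2.2361, ∠ = arctan(1/2) ≈ 26.57°
pole (s+3): 3 + j1 → |·| = √(3²+1²) = √10 ≈ 3.1623, ∠ = arctan(1/3) ≈ 18.43°
pole (s+619): 619 + j1 → |·| = √(619²+1²) = √383162 ≈ 619, ∠ = arctan(1/619) ≈ 0.09°
|G| = 1000 · 2197.6 / 4377.1 ≈ 502.07
Gain = 20 log₁₀(502.07) ≈ 54.02 dB
∠G = 14.15° − 45.09° = -30.94°

54.0 dB, -30.9°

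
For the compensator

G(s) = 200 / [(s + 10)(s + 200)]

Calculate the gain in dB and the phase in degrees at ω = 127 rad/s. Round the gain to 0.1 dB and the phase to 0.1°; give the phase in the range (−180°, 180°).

At s = jω = j127:
pole (s+10): 10 + j127 → |·| = √(10²+127²) = √16229 ≈ 127.39, ∠ = arctan(127/10) ≈ 85.50°
pole (s+200): 200 + j127 → |·| = √(200²+127²) = √56129 ≈ 236.92, ∠ = arctan(127/200) ≈ 32.42°
|G| = 200 / 30181 ≈ 0.0066267
Gain = 20 log₁₀(0.0066267) ≈ -43.57 dB
∠G = 0.00° − 117.92° = -117.92°

-43.6 dB, -117.9°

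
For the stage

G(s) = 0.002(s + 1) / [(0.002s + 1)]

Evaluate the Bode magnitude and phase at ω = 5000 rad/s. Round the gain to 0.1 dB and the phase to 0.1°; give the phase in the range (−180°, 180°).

-0.0 dB, 5.7°

At ω = 5000 rad/s:
zero (1 + j5000·1) = 1 + j5000 → |·| ≈ 5000, ∠ ≈ 89.99°
pole (1 + j5000·0.002) = 1 + j10 → |·| ≈ 10.05, ∠ ≈ 84.29°
|G| = 0.002 · 5000 / (10.05) ≈ 0.99502
Gain = 20 log₁₀(0.99502) ≈ -0.04 dB
∠G = (89.99°) − (84.29°) = 5.70°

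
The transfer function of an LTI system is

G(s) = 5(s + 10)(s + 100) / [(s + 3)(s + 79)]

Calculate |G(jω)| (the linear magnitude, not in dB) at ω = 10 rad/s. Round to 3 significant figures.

8.55

At s = jω = j10:
zero (s+10): 10 + j10 → |·| = √(10²+10²) = √200 ≈ 14.142, ∠ = arctan(10/10) ≈ 45.00°
zero (s+100): 100 + j10 → |·| = √(100²+10²) = √10100 ≈ 100.5, ∠ = arctan(10/100) ≈ 5.71°
pole (s+3): 3 + j10 → |·| = √(3²+10²) = √109 ≈ 10.44, ∠ = arctan(10/3) ≈ 73.30°
pole (s+79): 79 + j10 → |·| = √(79²+10²) = √6341 ≈ 79.63, ∠ = arctan(10/79) ≈ 7.21°
|G| = 5 · 1421.3 / 831.34 ≈ 8.5482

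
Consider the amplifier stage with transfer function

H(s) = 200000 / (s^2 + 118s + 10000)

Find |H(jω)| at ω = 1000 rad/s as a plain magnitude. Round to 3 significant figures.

0.201

At s = jω = j1000:
quadratic: (j1000)² + 118·j1000 + 10000 = -990000 + j118000 → |·| ≈ 9.9701e+05, ∠ ≈ 173.20°
|H| = 200000 / 9.9701e+05 ≈ 0.2006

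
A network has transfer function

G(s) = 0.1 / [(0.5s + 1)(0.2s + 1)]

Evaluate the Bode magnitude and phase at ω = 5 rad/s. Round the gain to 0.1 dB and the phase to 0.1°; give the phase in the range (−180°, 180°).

-31.6 dB, -113.2°

At ω = 5 rad/s:
pole (1 + j5·0.5) = 1 + j2.5 → |·| ≈ 2.6926, ∠ ≈ 68.20°
pole (1 + j5·0.2) = 1 + j1 → |·| ≈ 1.4142, ∠ ≈ 45.00°
|G| = 0.1 · 1 / (2.6926 · 1.4142) ≈ 0.026261
Gain = 20 log₁₀(0.026261) ≈ -31.61 dB
∠G = (0°) − (68.20° + 45.00°) = -113.20°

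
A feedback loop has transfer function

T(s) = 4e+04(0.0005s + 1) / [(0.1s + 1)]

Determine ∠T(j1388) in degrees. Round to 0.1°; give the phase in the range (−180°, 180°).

At ω = 1388 rad/s:
zero (1 + j1388·0.0005) = 1 + j0.694 → |·| ≈ 1.2172, ∠ ≈ 34.76°
pole (1 + j1388·0.1) = 1 + j138.8 → |·| ≈ 138.8, ∠ ≈ 89.59°
∠T = (34.76°) − (89.59°) = -54.83°

-54.8°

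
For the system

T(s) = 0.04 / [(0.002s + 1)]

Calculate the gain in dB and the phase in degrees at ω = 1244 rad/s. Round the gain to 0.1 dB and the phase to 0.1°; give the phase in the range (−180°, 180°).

-36.5 dB, -68.1°

At ω = 1244 rad/s:
pole (1 + j1244·0.002) = 1 + j2.488 → |·| ≈ 2.6814, ∠ ≈ 68.10°
|T| = 0.04 · 1 / (2.6814) ≈ 0.014918
Gain = 20 log₁₀(0.014918) ≈ -36.53 dB
∠T = (0°) − (68.10°) = -68.10°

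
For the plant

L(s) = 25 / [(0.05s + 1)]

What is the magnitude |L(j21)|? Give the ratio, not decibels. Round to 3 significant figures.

17.2

At ω = 21 rad/s:
pole (1 + j21·0.05) = 1 + j1.05 → |·| ≈ 1.45, ∠ ≈ 46.40°
|L| = 25 · 1 / (1.45) ≈ 17.241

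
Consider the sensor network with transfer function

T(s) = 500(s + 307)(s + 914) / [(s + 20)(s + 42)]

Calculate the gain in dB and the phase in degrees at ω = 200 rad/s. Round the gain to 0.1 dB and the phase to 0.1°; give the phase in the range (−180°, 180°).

72.4 dB, -117.0°

At s = jω = j200:
zero (s+307): 307 + j200 → |·| = √(307²+200²) = √134249 ≈ 366.4, ∠ = arctan(200/307) ≈ 33.08°
zero (s+914): 914 + j200 → |·| = √(914²+200²) = √875396 ≈ 935.63, ∠ = arctan(200/914) ≈ 12.34°
pole (s+20): 20 + j200 → |·| = √(20²+200²) = √40400 ≈ 201, ∠ = arctan(200/20) ≈ 84.29°
pole (s+42): 42 + j200 → |·| = √(42²+200²) = √41764 ≈ 204.36, ∠ = arctan(200/42) ≈ 78.14°
|T| = 500 · 3.4281e+05 / 41076 ≈ 4172.9
Gain = 20 log₁₀(4172.9) ≈ 72.41 dB
∠T = 45.42° − 162.43° = -117.01°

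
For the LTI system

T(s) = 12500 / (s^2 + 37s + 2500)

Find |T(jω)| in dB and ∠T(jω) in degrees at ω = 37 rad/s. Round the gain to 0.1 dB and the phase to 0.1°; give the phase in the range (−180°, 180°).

17.0 dB, -50.4°

At s = jω = j37:
quadratic: (j37)² + 37·j37 + 2500 = 1131 + j1369 → |·| ≈ 1775.8, ∠ ≈ 50.44°
|T| = 12500 / 1775.8 ≈ 7.0391
Gain = 20 log₁₀(7.0391) ≈ 16.95 dB
∠T = 0.00° − 50.44° = -50.44°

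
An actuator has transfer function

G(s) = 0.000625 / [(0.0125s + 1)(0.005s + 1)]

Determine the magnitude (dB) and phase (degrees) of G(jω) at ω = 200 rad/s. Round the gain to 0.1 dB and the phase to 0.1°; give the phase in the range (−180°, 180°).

At ω = 200 rad/s:
pole (1 + j200·0.0125) = 1 + j2.5 → |·| ≈ 2.6926, ∠ ≈ 68.20°
pole (1 + j200·0.005) = 1 + j1 → |·| ≈ 1.4142, ∠ ≈ 45.00°
|G| = 0.000625 · 1 / (2.6926 · 1.4142) ≈ 0.00016413
Gain = 20 log₁₀(0.00016413) ≈ -75.70 dB
∠G = (0°) − (68.20° + 45.00°) = -113.20°

-75.7 dB, -113.2°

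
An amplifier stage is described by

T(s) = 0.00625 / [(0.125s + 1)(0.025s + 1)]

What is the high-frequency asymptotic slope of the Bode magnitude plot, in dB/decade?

Each pole contributes −20 dB/decade at high frequency; each zero contributes +20 dB/decade.
Net: 0 zero(s) − 2 pole(s) → -40 dB/decade.

-40 dB/decade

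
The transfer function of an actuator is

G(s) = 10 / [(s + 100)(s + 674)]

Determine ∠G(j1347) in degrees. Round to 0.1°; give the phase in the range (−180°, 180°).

At s = jω = j1347:
pole (s+100): 100 + j1347 → |·| = √(100²+1347²) = √1824409 ≈ 1350.7, ∠ = arctan(1347/100) ≈ 85.75°
pole (s+674): 674 + j1347 → |·| = √(674²+1347²) = √2268685 ≈ 1506.2, ∠ = arctan(1347/674) ≈ 63.42°
∠G = 0.00° − 149.17° = -149.17°

-149.2°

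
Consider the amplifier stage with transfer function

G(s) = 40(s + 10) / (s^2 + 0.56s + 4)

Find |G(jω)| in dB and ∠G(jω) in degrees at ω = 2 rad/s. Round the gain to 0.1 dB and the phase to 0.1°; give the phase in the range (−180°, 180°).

At s = jω = j2:
zero (s+10): 10 + j2 → |·| = √(10²+2²) = √104 ≈ 10.198, ∠ = arctan(2/10) ≈ 11.31°
quadratic: (j2)² + 0.56·j2 + 4 = 0 + j1.12 → |·| ≈ 1.12, ∠ ≈ 90.00°
|G| = 40 · 10.198 / 1.12 ≈ 364.21
Gain = 20 log₁₀(364.21) ≈ 51.23 dB
∠G = 11.31° − 90.00° = -78.69°

51.2 dB, -78.7°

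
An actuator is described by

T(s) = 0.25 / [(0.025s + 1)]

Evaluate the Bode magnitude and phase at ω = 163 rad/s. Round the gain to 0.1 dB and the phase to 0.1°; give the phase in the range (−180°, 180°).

At ω = 163 rad/s:
pole (1 + j163·0.025) = 1 + j4.075 → |·| ≈ 4.1959, ∠ ≈ 76.21°
|T| = 0.25 · 1 / (4.1959) ≈ 0.059582
Gain = 20 log₁₀(0.059582) ≈ -24.50 dB
∠T = (0°) − (76.21°) = -76.21°

-24.5 dB, -76.2°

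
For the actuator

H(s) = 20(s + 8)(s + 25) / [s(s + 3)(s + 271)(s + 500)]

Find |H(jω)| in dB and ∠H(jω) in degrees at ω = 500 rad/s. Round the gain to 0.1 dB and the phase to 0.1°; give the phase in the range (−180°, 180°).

-86.1 dB, -110.0°

At s = jω = j500:
zero (s+8): 8 + j500 → |·| = √(8²+500²) = √250064 ≈ 500.06, ∠ = arctan(500/8) ≈ 89.08°
zero (s+25): 25 + j500 → |·| = √(25²+500²) = √250625 ≈ 500.62, ∠ = arctan(500/25) ≈ 87.14°
pole (s+3): 3 + j500 → |·| = √(3²+500²) = √250009 ≈ 500.01, ∠ = arctan(500/3) ≈ 89.66°
pole (s+271): 271 + j500 → |·| = √(271²+500²) = √323441 ≈ 568.72, ∠ = arctan(500/271) ≈ 61.54°
pole (s+500): 500 + j500 → |·| = √(500²+500²) = √500000 ≈ 707.11, ∠ = arctan(500/500) ≈ 45.00°
pole at origin: |s| = 500, ∠ = 90.00° (in denominator)
|H| = 20 · 2.5034e+05 / 1.0054e+11 ≈ 4.9799e-05
Gain = 20 log₁₀(4.9799e-05) ≈ -86.06 dB
∠H = 176.22° − 286.20° = -109.98°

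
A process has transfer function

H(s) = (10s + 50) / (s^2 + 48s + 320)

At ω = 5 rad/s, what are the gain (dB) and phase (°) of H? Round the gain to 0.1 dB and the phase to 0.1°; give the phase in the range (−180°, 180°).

Substitute s = j5:
Numerator: 10(j5) + 50 = 50 + j50
Denominator: (j5)^2 + 48(j5) + 320 = 295 + j240
|N| = √(50² + 50²) ≈ 70.711, ∠N ≈ 45.00°
|D| = √(295² + 240²) ≈ 380.3, ∠D ≈ 39.13°
|H| = 70.711 / 380.3 ≈ 0.18593
Gain = 20 log₁₀(0.18593) ≈ -14.61 dB
∠H = 45.00° − 39.13° = 5.87°

-14.6 dB, 5.9°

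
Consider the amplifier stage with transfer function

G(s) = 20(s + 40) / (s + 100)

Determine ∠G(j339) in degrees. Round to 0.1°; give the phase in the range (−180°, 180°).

At s = jω = j339:
zero (s+40): 40 + j339 → |·| = √(40²+339²) = √116521 ≈ 341.35, ∠ = arctan(339/40) ≈ 83.27°
pole (s+100): 100 + j339 → |·| = √(100²+339²) = √124921 ≈ 353.44, ∠ = arctan(339/100) ≈ 73.56°
∠G = 83.27° − 73.56° = 9.71°

9.7°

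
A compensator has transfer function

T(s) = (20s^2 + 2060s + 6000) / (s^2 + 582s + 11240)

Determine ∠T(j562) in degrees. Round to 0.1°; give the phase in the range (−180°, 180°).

36.6°

Substitute s = j562:
Numerator: 20(j562)^2 + 2060(j562) + 6000 = -6310880 + j1157720
Denominator: (j562)^2 + 582(j562) + 11240 = -304604 + j327084
|N| = √(6310880² + 1157720²) ≈ 6.4162e+06, ∠N ≈ 169.60°
|D| = √(304604² + 327084²) ≈ 4.4695e+05, ∠D ≈ 132.96°
∠T = 169.60° − 132.96° = 36.64°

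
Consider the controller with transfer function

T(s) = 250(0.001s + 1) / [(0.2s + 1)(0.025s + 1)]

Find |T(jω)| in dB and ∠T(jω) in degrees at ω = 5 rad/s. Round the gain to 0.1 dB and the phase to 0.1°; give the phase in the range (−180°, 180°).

44.9 dB, -51.8°

At ω = 5 rad/s:
zero (1 + j5·0.001) = 1 + j0.005 → |·| ≈ 1, ∠ ≈ 0.29°
pole (1 + j5·0.2) = 1 + j1 → |·| ≈ 1.4142, ∠ ≈ 45.00°
pole (1 + j5·0.025) = 1 + j0.125 → |·| ≈ 1.0078, ∠ ≈ 7.13°
|T| = 250 · 1 / (1.4142 · 1.0078) ≈ 175.41
Gain = 20 log₁₀(175.41) ≈ 44.88 dB
∠T = (0.29°) − (45.00° + 7.13°) = -51.84°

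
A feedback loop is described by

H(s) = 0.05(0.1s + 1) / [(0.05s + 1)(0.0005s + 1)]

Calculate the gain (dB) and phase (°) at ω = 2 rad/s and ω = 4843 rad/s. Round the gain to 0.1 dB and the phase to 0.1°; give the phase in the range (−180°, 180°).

ω = 2: -25.9 dB, 5.5°; ω = 4843: -28.4 dB, -67.4°

At ω = 2 rad/s:
zero (1 + j2·0.1) = 1 + j0.2 → |·| ≈ 1.0198, ∠ ≈ 11.31°
pole (1 + j2·0.05) = 1 + j0.1 → |·| ≈ 1.005, ∠ ≈ 5.71°
pole (1 + j2·0.0005) = 1 + j0.001 → |·| ≈ 1, ∠ ≈ 0.06°
|H| = 0.05 · 1.0198 / (1.005 · 1) ≈ 0.050736
Gain = 20 log₁₀(0.050736) ≈ -25.89 dB
∠H = (11.31°) − (5.71° + 0.06°) = 5.54°

At ω = 4843 rad/s:
zero (1 + j4843·0.1) = 1 + j484.3 → |·| ≈ 484.3, ∠ ≈ 89.88°
pole (1 + j4843·0.05) = 1 + j242.15 → |·| ≈ 242.15, ∠ ≈ 89.76°
pole (1 + j4843·0.0005) = 1 + j2.4215 → |·| ≈ 2.6199, ∠ ≈ 67.56°
|H| = 0.05 · 484.3 / (242.15 · 2.6199) ≈ 0.038169
Gain = 20 log₁₀(0.038169) ≈ -28.37 dB
∠H = (89.88°) − (89.76° + 67.56°) = -67.44°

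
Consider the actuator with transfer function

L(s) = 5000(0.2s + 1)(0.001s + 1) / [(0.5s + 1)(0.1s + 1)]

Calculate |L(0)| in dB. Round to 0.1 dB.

L(0) = 5000 · 1 / 1 = 5000
20 log₁₀(5000) ≈ 73.98 dB

74.0 dB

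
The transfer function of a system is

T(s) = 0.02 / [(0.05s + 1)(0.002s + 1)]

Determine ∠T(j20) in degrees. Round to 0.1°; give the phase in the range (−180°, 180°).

-47.3°

At ω = 20 rad/s:
pole (1 + j20·0.05) = 1 + j1 → |·| ≈ 1.4142, ∠ ≈ 45.00°
pole (1 + j20·0.002) = 1 + j0.04 → |·| ≈ 1.0008, ∠ ≈ 2.29°
∠T = (0°) − (45.00° + 2.29°) = -47.29°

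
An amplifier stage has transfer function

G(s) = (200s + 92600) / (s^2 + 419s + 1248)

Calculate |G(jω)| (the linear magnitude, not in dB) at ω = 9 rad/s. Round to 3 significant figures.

23.5

Substitute s = j9:
Numerator: 200(j9) + 92600 = 92600 + j1800
Denominator: (j9)^2 + 419(j9) + 1248 = 1167 + j3771
|N| = √(92600² + 1800²) ≈ 92617, ∠N ≈ 1.11°
|D| = √(1167² + 3771²) ≈ 3947.4, ∠D ≈ 72.80°
|G| = 92617 / 3947.4 ≈ 23.463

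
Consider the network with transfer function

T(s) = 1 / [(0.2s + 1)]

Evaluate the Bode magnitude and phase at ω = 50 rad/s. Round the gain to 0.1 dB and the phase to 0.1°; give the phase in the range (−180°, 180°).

At ω = 50 rad/s:
pole (1 + j50·0.2) = 1 + j10 → |·| ≈ 10.05, ∠ ≈ 84.29°
|T| = 1 · 1 / (10.05) ≈ 0.099502
Gain = 20 log₁₀(0.099502) ≈ -20.04 dB
∠T = (0°) − (84.29°) = -84.29°

-20.0 dB, -84.3°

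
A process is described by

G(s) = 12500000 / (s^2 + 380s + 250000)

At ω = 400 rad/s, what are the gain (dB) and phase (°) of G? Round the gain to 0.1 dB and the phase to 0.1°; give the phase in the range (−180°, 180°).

At s = jω = j400:
quadratic: (j400)² + 380·j400 + 250000 = 90000 + j152000 → |·| ≈ 1.7665e+05, ∠ ≈ 59.37°
|G| = 12500000 / 1.7665e+05 ≈ 70.761
Gain = 20 log₁₀(70.761) ≈ 37.00 dB
∠G = 0.00° − 59.37° = -59.37°

37.0 dB, -59.4°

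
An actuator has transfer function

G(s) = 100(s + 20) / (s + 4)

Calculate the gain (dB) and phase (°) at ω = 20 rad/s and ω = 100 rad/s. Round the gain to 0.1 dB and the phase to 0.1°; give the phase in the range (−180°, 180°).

At s = jω = j20:
zero (s+20): 20 + j20 → |·| = √(20²+20²) = √800 ≈ 28.284, ∠ = arctan(20/20) ≈ 45.00°
pole (s+4): 4 + j20 → |·| = √(4²+20²) = √416 ≈ 20.396, ∠ = arctan(20/4) ≈ 78.69°
|G| = 100 · 28.284 / 20.396 ≈ 138.67
Gain = 20 log₁₀(138.67) ≈ 42.84 dB
∠G = 45.00° − 78.69° = -33.69°

At s = jω = j100:
zero (s+20): 20 + j100 → |·| = √(20²+100²) = √10400 ≈ 101.98, ∠ = arctan(100/20) ≈ 78.69°
pole (s+4): 4 + j100 → |·| = √(4²+100²) = √10016 ≈ 100.08, ∠ = arctan(100/4) ≈ 87.71°
|G| = 100 · 101.98 / 100.08 ≈ 101.9
Gain = 20 log₁₀(101.9) ≈ 40.16 dB
∠G = 78.69° − 87.71° = -9.02°

ω = 20: 42.8 dB, -33.7°; ω = 100: 40.2 dB, -9.0°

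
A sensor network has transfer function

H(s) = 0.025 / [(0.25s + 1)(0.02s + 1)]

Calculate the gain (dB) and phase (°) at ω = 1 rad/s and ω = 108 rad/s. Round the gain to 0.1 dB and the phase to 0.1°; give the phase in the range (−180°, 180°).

At ω = 1 rad/s:
pole (1 + j1·0.25) = 1 + j0.25 → |·| ≈ 1.0308, ∠ ≈ 14.04°
pole (1 + j1·0.02) = 1 + j0.02 → |·| ≈ 1.0002, ∠ ≈ 1.15°
|H| = 0.025 · 1 / (1.0308 · 1.0002) ≈ 0.024248
Gain = 20 log₁₀(0.024248) ≈ -32.31 dB
∠H = (0°) − (14.04° + 1.15°) = -15.19°

At ω = 108 rad/s:
pole (1 + j108·0.25) = 1 + j27 → |·| ≈ 27.019, ∠ ≈ 87.88°
pole (1 + j108·0.02) = 1 + j2.16 → |·| ≈ 2.3803, ∠ ≈ 65.16°
|H| = 0.025 · 1 / (27.019 · 2.3803) ≈ 0.00038872
Gain = 20 log₁₀(0.00038872) ≈ -68.21 dB
∠H = (0°) − (87.88° + 65.16°) = -153.04°

ω = 1: -32.3 dB, -15.2°; ω = 108: -68.2 dB, -153.0°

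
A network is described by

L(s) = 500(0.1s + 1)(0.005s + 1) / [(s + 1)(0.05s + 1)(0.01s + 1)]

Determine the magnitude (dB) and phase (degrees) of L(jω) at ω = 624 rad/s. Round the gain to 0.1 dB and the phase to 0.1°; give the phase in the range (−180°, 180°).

-1.6 dB, -97.7°

At ω = 624 rad/s:
zero (1 + j624·0.1) = 1 + j62.4 → |·| ≈ 62.408, ∠ ≈ 89.08°
zero (1 + j624·0.005) = 1 + j3.12 → |·| ≈ 3.2763, ∠ ≈ 72.23°
pole (1 + j624·1) = 1 + j624 → |·| ≈ 624, ∠ ≈ 89.91°
pole (1 + j624·0.05) = 1 + j31.2 → |·| ≈ 31.216, ∠ ≈ 88.16°
pole (1 + j624·0.01) = 1 + j6.24 → |·| ≈ 6.3196, ∠ ≈ 80.90°
|L| = 500 · 62.408 · 3.2763 / (624 · 31.216 · 6.3196) ≈ 0.83051
Gain = 20 log₁₀(0.83051) ≈ -1.61 dB
∠L = (89.08° + 72.23°) − (89.91° + 88.16° + 80.90°) = -97.66°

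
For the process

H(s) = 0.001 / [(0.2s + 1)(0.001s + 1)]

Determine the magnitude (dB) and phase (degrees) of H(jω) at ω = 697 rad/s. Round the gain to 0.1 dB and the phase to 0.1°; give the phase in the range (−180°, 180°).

-104.6 dB, -124.5°

At ω = 697 rad/s:
pole (1 + j697·0.2) = 1 + j139.4 → |·| ≈ 139.4, ∠ ≈ 89.59°
pole (1 + j697·0.001) = 1 + j0.697 → |·| ≈ 1.2189, ∠ ≈ 34.88°
|H| = 0.001 · 1 / (139.4 · 1.2189) ≈ 5.8853e-06
Gain = 20 log₁₀(5.8853e-06) ≈ -104.60 dB
∠H = (0°) − (89.59° + 34.88°) = -124.47°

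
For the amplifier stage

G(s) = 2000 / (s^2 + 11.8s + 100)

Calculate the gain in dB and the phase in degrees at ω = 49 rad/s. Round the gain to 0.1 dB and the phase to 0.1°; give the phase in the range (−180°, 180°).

At s = jω = j49:
quadratic: (j49)² + 11.8·j49 + 100 = -2301 + j578.2 → |·| ≈ 2372.5, ∠ ≈ 165.89°
|G| = 2000 / 2372.5 ≈ 0.84299
Gain = 20 log₁₀(0.84299) ≈ -1.48 dB
∠G = 0.00° − 165.89° = -165.89°

-1.5 dB, -165.9°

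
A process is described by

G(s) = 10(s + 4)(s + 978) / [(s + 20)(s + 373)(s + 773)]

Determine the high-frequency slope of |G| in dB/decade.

-20 dB/decade

Each pole contributes −20 dB/decade at high frequency; each zero contributes +20 dB/decade.
Net: 2 zero(s) − 3 pole(s) → -20 dB/decade.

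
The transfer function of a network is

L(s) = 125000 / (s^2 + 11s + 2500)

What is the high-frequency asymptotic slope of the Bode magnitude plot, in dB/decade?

Each pole contributes −20 dB/decade at high frequency; each zero contributes +20 dB/decade.
Net: 0 zero(s) − 2 pole(s) → -40 dB/decade.

-40 dB/decade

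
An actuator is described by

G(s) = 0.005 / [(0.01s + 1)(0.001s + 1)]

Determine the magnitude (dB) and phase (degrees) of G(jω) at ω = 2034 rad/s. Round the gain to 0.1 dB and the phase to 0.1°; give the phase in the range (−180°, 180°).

At ω = 2034 rad/s:
pole (1 + j2034·0.01) = 1 + j20.34 → |·| ≈ 20.365, ∠ ≈ 87.19°
pole (1 + j2034·0.001) = 1 + j2.034 → |·| ≈ 2.2665, ∠ ≈ 63.82°
|G| = 0.005 · 1 / (20.365 · 2.2665) ≈ 0.00010833
Gain = 20 log₁₀(0.00010833) ≈ -79.31 dB
∠G = (0°) − (87.19° + 63.82°) = -151.01°

-79.3 dB, -151.0°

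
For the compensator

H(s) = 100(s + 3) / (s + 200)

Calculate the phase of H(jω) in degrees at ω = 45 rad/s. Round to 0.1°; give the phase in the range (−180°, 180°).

73.5°

At s = jω = j45:
zero (s+3): 3 + j45 → |·| = √(3²+45²) = √2034 ≈ 45.1, ∠ = arctan(45/3) ≈ 86.19°
pole (s+200): 200 + j45 → |·| = √(200²+45²) = √42025 ≈ 205, ∠ = arctan(45/200) ≈ 12.68°
∠H = 86.19° − 12.68° = 73.51°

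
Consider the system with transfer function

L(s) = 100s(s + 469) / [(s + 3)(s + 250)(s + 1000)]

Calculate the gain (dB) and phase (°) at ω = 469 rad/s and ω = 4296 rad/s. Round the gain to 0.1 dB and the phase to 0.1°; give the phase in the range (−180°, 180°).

At s = jω = j469:
zero (s+469): 469 + j469 → |·| = √(469²+469²) = √439922 ≈ 663.27, ∠ = arctan(469/469) ≈ 45.00°
zero at origin: s = j469 → |·| = 469, ∠ = 90.00°
pole (s+3): 3 + j469 → |·| = √(3²+469²) = √219970 ≈ 469.01, ∠ = arctan(469/3) ≈ 89.63°
pole (s+250): 250 + j469 → |·| = √(250²+469²) = √282461 ≈ 531.47, ∠ = arctan(469/250) ≈ 61.94°
pole (s+1000): 1000 + j469 → |·| = √(1000²+469²) = √1219961 ≈ 1104.5, ∠ = arctan(469/1000) ≈ 25.13°
|L| = 100 · 3.1107e+05 / 2.7531e+08 ≈ 0.11299
Gain = 20 log₁₀(0.11299) ≈ -18.94 dB
∠L = 135.00° − 176.70° = -41.70°

At s = jω = j4296:
zero (s+469): 469 + j4296 → |·| = √(469²+4296²) = √18675577 ≈ 4321.5, ∠ = arctan(4296/469) ≈ 83.77°
zero at origin: s = j4296 → |·| = 4296, ∠ = 90.00°
pole (s+3): 3 + j4296 → |·| = √(3²+4296²) = √18455625 ≈ 4296, ∠ = arctan(4296/3) ≈ 89.96°
pole (s+250): 250 + j4296 → |·| = √(250²+4296²) = √18518116 ≈ 4303.3, ∠ = arctan(4296/250) ≈ 86.67°
pole (s+1000): 1000 + j4296 → |·| = √(1000²+4296²) = √19455616 ≈ 4410.9, ∠ = arctan(4296/1000) ≈ 76.90°
|L| = 100 · 1.8565e+07 / 8.1544e+10 ≈ 0.022767
Gain = 20 log₁₀(0.022767) ≈ -32.85 dB
∠L = 173.77° − 253.53° = -79.76°

ω = 469: -18.9 dB, -41.7°; ω = 4296: -32.9 dB, -79.8°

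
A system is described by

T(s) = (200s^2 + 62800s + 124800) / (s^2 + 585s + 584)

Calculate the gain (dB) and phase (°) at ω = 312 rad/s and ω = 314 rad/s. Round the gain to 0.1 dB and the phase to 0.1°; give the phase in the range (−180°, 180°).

Substitute s = j312:
Numerator: 200(j312)^2 + 62800(j312) + 124800 = -19344000 + j19593600
Denominator: (j312)^2 + 585(j312) + 584 = -96760 + j182520
|N| = √(19344000² + 19593600²) ≈ 2.7534e+07, ∠N ≈ 134.63°
|D| = √(96760² + 182520²) ≈ 2.0658e+05, ∠D ≈ 117.93°
|T| = 2.7534e+07 / 2.0658e+05 ≈ 133.28
Gain = 20 log₁₀(133.28) ≈ 42.50 dB
∠T = 134.63° − 117.93° = 16.70°

Substitute s = j314:
Numerator: 200(j314)^2 + 62800(j314) + 124800 = -19594400 + j19719200
Denominator: (j314)^2 + 585(j314) + 584 = -98012 + j183690
|N| = √(19594400² + 19719200²) ≈ 2.7799e+07, ∠N ≈ 134.82°
|D| = √(98012² + 183690²) ≈ 2.082e+05, ∠D ≈ 118.08°
|T| = 2.7799e+07 / 2.082e+05 ≈ 133.52
Gain = 20 log₁₀(133.52) ≈ 42.51 dB
∠T = 134.82° − 118.08° = 16.74°

ω = 312: 42.5 dB, 16.7°; ω = 314: 42.5 dB, 16.7°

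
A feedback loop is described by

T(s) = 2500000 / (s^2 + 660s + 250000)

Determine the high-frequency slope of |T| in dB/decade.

-40 dB/decade

Each pole contributes −20 dB/decade at high frequency; each zero contributes +20 dB/decade.
Net: 0 zero(s) − 2 pole(s) → -40 dB/decade.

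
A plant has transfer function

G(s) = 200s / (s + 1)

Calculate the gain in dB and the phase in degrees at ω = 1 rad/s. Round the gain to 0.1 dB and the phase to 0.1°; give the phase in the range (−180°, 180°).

43.0 dB, 45.0°

At s = jω = j1:
zero at origin: s = j1 → |·| = 1, ∠ = 90.00°
pole (s+1): 1 + j1 → |·| = √(1²+1²) = √2 ≈ 1.4142, ∠ = arctan(1/1) ≈ 45.00°
|G| = 200 · 1 / 1.4142 ≈ 141.42
Gain = 20 log₁₀(141.42) ≈ 43.01 dB
∠G = 90.00° − 45.00° = 45.00°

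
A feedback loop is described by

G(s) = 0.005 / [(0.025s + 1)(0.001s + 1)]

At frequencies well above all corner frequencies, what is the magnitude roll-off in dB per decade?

Each pole contributes −20 dB/decade at high frequency; each zero contributes +20 dB/decade.
Net: 0 zero(s) − 2 pole(s) → -40 dB/decade.

-40 dB/decade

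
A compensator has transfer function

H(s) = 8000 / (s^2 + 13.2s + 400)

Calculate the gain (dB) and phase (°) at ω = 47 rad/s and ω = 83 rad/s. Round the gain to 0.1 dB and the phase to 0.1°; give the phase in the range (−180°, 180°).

ω = 47: 12.4 dB, -161.1°; ω = 83: 1.7 dB, -170.4°

At s = jω = j47:
quadratic: (j47)² + 13.2·j47 + 400 = -1809 + j620.4 → |·| ≈ 1912.4, ∠ ≈ 161.07°
|H| = 8000 / 1912.4 ≈ 4.1832
Gain = 20 log₁₀(4.1832) ≈ 12.43 dB
∠H = 0.00° − 161.07° = -161.07°

At s = jω = j83:
quadratic: (j83)² + 13.2·j83 + 400 = -6489 + j1095.6 → |·| ≈ 6580.8, ∠ ≈ 170.42°
|H| = 8000 / 6580.8 ≈ 1.2157
Gain = 20 log₁₀(1.2157) ≈ 1.70 dB
∠H = 0.00° − 170.42° = -170.42°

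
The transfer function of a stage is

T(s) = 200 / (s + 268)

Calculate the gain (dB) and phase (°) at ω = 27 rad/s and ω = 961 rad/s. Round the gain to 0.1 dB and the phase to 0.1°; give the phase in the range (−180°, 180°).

Substitute s = j27:
Numerator: 200 = 200 + j0
Denominator: (j27) + 268 = 268 + j27
|N| = √(200² + 0²) ≈ 200, ∠N ≈ 0.00°
|D| = √(268² + 27²) ≈ 269.36, ∠D ≈ 5.75°
|T| = 200 / 269.36 ≈ 0.7425
Gain = 20 log₁₀(0.7425) ≈ -2.59 dB
∠T = 0.00° − 5.75° = -5.75°

Substitute s = j961:
Numerator: 200 = 200 + j0
Denominator: (j961) + 268 = 268 + j961
|N| = √(200² + 0²) ≈ 200, ∠N ≈ 0.00°
|D| = √(268² + 961²) ≈ 997.67, ∠D ≈ 74.42°
|T| = 200 / 997.67 ≈ 0.20047
Gain = 20 log₁₀(0.20047) ≈ -13.96 dB
∠T = 0.00° − 74.42° = -74.42°

ω = 27: -2.6 dB, -5.8°; ω = 961: -14.0 dB, -74.4°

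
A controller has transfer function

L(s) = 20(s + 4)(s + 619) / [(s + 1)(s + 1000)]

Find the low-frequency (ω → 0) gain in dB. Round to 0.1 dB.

33.9 dB

L(0) = 20·4·619 / (1·1000) = 49.52
20 log₁₀(49.52) ≈ 33.90 dB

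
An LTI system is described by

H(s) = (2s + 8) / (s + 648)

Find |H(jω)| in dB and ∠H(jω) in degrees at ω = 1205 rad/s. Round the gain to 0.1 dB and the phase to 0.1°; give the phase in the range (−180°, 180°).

Substitute s = j1205:
Numerator: 2(j1205) + 8 = 8 + j2410
Denominator: (j1205) + 648 = 648 + j1205
|N| = √(8² + 2410²) ≈ 2410, ∠N ≈ 89.81°
|D| = √(648² + 1205²) ≈ 1368.2, ∠D ≈ 61.73°
|H| = 2410 / 1368.2 ≈ 1.7614
Gain = 20 log₁₀(1.7614) ≈ 4.92 dB
∠H = 89.81° − 61.73° = 28.08°

4.9 dB, 28.1°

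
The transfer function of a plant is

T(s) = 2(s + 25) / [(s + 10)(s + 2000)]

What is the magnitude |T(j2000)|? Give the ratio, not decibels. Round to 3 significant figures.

At s = jω = j2000:
zero (s+25): 25 + j2000 → |·| = √(25²+2000²) = √4000625 ≈ 2000.2, ∠ = arctan(2000/25) ≈ 89.28°
pole (s+10): 10 + j2000 → |·| = √(10²+2000²) = √4000100 ≈ 2000, ∠ = arctan(2000/10) ≈ 89.71°
pole (s+2000): 2000 + j2000 → |·| = √(2000²+2000²) = √8000000 ≈ 2828.4, ∠ = arctan(2000/2000) ≈ 45.00°
|T| = 2 · 2000.2 / 5.6568e+06 ≈ 0.00070718

0.000707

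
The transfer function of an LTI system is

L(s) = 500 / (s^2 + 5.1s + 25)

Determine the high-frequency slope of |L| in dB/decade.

Each pole contributes −20 dB/decade at high frequency; each zero contributes +20 dB/decade.
Net: 0 zero(s) − 2 pole(s) → -40 dB/decade.

-40 dB/decade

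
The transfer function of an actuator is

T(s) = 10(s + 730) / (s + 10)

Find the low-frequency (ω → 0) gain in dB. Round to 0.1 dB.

T(0) = 10·730 / (10) = 730
20 log₁₀(730) ≈ 57.27 dB

57.3 dB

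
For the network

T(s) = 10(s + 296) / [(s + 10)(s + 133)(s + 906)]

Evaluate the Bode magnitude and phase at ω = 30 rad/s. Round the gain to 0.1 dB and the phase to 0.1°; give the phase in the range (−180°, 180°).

-62.4 dB, -80.4°

At s = jω = j30:
zero (s+296): 296 + j30 → |·| = √(296²+30²) = √88516 ≈ 297.52, ∠ = arctan(30/296) ≈ 5.79°
pole (s+10): 10 + j30 → |·| = √(10²+30²) = √1000 ≈ 31.623, ∠ = arctan(30/10) ≈ 71.57°
pole (s+133): 133 + j30 → |·| = √(133²+30²) = √18589 ≈ 136.34, ∠ = arctan(30/133) ≈ 12.71°
pole (s+906): 906 + j30 → |·| = √(906²+30²) = √821736 ≈ 906.5, ∠ = arctan(30/906) ≈ 1.90°
|T| = 10 · 297.52 / 3.9084e+06 ≈ 0.00076123
Gain = 20 log₁₀(0.00076123) ≈ -62.37 dB
∠T = 5.79° − 86.18° = -80.39°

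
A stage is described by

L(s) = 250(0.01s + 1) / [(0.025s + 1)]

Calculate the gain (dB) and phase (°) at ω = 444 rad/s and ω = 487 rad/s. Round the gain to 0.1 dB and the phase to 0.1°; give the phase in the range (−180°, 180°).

ω = 444: 40.2 dB, -7.5°; ω = 487: 40.2 dB, -6.9°

At ω = 444 rad/s:
zero (1 + j444·0.01) = 1 + j4.44 → |·| ≈ 4.5512, ∠ ≈ 77.31°
pole (1 + j444·0.025) = 1 + j11.1 → |·| ≈ 11.145, ∠ ≈ 84.85°
|L| = 250 · 4.5512 / (11.145) ≈ 102.09
Gain = 20 log₁₀(102.09) ≈ 40.18 dB
∠L = (77.31°) − (84.85°) = -7.54°

At ω = 487 rad/s:
zero (1 + j487·0.01) = 1 + j4.87 → |·| ≈ 4.9716, ∠ ≈ 78.40°
pole (1 + j487·0.025) = 1 + j12.175 → |·| ≈ 12.216, ∠ ≈ 85.30°
|L| = 250 · 4.9716 / (12.216) ≈ 101.74
Gain = 20 log₁₀(101.74) ≈ 40.15 dB
∠L = (78.40°) − (85.30°) = -6.90°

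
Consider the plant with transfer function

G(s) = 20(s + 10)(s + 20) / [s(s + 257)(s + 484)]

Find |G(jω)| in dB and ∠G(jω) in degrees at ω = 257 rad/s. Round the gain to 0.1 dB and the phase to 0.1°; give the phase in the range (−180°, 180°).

-31.7 dB, 10.4°

At s = jω = j257:
zero (s+10): 10 + j257 → |·| = √(10²+257²) = √66149 ≈ 257.19, ∠ = arctan(257/10) ≈ 87.77°
zero (s+20): 20 + j257 → |·| = √(20²+257²) = √66449 ≈ 257.78, ∠ = arctan(257/20) ≈ 85.55°
pole (s+257): 257 + j257 → |·| = √(257²+257²) = √132098 ≈ 363.45, ∠ = arctan(257/257) ≈ 45.00°
pole (s+484): 484 + j257 → |·| = √(484²+257²) = √300305 ≈ 548, ∠ = arctan(257/484) ≈ 27.97°
pole at origin: |s| = 257, ∠ = 90.00° (in denominator)
|G| = 20 · 66298 / 5.1187e+07 ≈ 0.025904
Gain = 20 log₁₀(0.025904) ≈ -31.73 dB
∠G = 173.32° − 162.97° = 10.35°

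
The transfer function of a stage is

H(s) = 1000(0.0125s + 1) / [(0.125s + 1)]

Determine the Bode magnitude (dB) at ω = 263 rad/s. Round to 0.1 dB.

At ω = 263 rad/s:
zero (1 + j263·0.0125) = 1 + j3.2875 → |·| ≈ 3.4362, ∠ ≈ 73.08°
pole (1 + j263·0.125) = 1 + j32.875 → |·| ≈ 32.89, ∠ ≈ 88.26°
|H| = 1000 · 3.4362 / (32.89) ≈ 104.48
Gain = 20 log₁₀(104.48) ≈ 40.38 dB

40.4 dB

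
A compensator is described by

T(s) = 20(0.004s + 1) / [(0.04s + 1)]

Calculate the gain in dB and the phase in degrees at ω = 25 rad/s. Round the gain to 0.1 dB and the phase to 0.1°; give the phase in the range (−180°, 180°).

At ω = 25 rad/s:
zero (1 + j25·0.004) = 1 + j0.1 → |·| ≈ 1.005, ∠ ≈ 5.71°
pole (1 + j25·0.04) = 1 + j1 → |·| ≈ 1.4142, ∠ ≈ 45.00°
|T| = 20 · 1.005 / (1.4142) ≈ 14.213
Gain = 20 log₁₀(14.213) ≈ 23.05 dB
∠T = (5.71°) − (45.00°) = -39.29°

23.1 dB, -39.3°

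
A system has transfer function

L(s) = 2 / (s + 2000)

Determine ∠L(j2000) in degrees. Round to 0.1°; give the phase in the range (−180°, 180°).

-45.0°

At s = jω = j2000:
pole (s+2000): 2000 + j2000 → |·| = √(2000²+2000²) = √8000000 ≈ 2828.4, ∠ = arctan(2000/2000) ≈ 45.00°
∠L = 0.00° − 45.00° = -45.00°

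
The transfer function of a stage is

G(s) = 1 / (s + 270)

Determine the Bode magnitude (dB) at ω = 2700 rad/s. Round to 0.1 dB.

At s = jω = j2700:
pole (s+270): 270 + j2700 → |·| = √(270²+2700²) = √7362900 ≈ 2713.5, ∠ = arctan(2700/270) ≈ 84.29°
|G| = 1 / 2713.5 ≈ 0.00036853
Gain = 20 log₁₀(0.00036853) ≈ -68.67 dB

-68.7 dB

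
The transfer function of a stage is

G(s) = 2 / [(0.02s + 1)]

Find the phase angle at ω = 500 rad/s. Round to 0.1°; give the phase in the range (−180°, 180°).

-84.3°

At ω = 500 rad/s:
pole (1 + j500·0.02) = 1 + j10 → |·| ≈ 10.05, ∠ ≈ 84.29°
∠G = (0°) − (84.29°) = -84.29°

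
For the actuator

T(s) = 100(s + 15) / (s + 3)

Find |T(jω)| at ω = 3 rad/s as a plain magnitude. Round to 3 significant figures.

At s = jω = j3:
zero (s+15): 15 + j3 → |·| = √(15²+3²) = √234 ≈ 15.297, ∠ = arctan(3/15) ≈ 11.31°
pole (s+3): 3 + j3 → |·| = √(3²+3²) = √18 ≈ 4.2426, ∠ = arctan(3/3) ≈ 45.00°
|T| = 100 · 15.297 / 4.2426 ≈ 360.56

361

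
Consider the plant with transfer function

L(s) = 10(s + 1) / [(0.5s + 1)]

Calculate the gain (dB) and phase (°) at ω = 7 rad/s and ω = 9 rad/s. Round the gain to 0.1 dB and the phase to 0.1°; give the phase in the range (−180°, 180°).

ω = 7: 25.8 dB, 7.8°; ω = 9: 25.9 dB, 6.2°

At ω = 7 rad/s:
zero (1 + j7·1) = 1 + j7 → |·| ≈ 7.0711, ∠ ≈ 81.87°
pole (1 + j7·0.5) = 1 + j3.5 → |·| ≈ 3.6401, ∠ ≈ 74.05°
|L| = 10 · 7.0711 / (3.6401) ≈ 19.426
Gain = 20 log₁₀(19.426) ≈ 25.77 dB
∠L = (81.87°) − (74.05°) = 7.82°

At ω = 9 rad/s:
zero (1 + j9·1) = 1 + j9 → |·| ≈ 9.0554, ∠ ≈ 83.66°
pole (1 + j9·0.5) = 1 + j4.5 → |·| ≈ 4.6098, ∠ ≈ 77.47°
|L| = 10 · 9.0554 / (4.6098) ≈ 19.644
Gain = 20 log₁₀(19.644) ≈ 25.86 dB
∠L = (83.66°) − (77.47°) = 6.19°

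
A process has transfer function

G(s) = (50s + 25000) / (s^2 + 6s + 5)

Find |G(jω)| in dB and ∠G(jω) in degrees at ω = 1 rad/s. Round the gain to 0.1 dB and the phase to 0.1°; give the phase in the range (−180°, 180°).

Substitute s = j1:
Numerator: 50(j1) + 25000 = 25000 + j50
Denominator: (j1)^2 + 6(j1) + 5 = 4 + j6
|N| = √(25000² + 50²) ≈ 25000, ∠N ≈ 0.11°
|D| = √(4² + 6²) ≈ 7.2111, ∠D ≈ 56.31°
|G| = 25000 / 7.2111 ≈ 3466.9
Gain = 20 log₁₀(3466.9) ≈ 70.80 dB
∠G = 0.11° − 56.31° = -56.20°

70.8 dB, -56.2°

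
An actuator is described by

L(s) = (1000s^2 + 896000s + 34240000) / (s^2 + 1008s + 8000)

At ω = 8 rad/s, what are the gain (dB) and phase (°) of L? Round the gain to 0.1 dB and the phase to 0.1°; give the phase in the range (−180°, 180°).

69.8 dB, -33.6°

Substitute s = j8:
Numerator: 1000(j8)^2 + 896000(j8) + 34240000 = 34176000 + j7168000
Denominator: (j8)^2 + 1008(j8) + 8000 = 7936 + j8064
|N| = √(34176000² + 7168000²) ≈ 3.492e+07, ∠N ≈ 11.85°
|D| = √(7936² + 8064²) ≈ 11314, ∠D ≈ 45.46°
|L| = 3.492e+07 / 11314 ≈ 3086.4
Gain = 20 log₁₀(3086.4) ≈ 69.79 dB
∠L = 11.85° − 45.46° = -33.61°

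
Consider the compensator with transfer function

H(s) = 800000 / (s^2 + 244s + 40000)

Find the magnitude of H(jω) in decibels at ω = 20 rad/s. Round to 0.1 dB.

At s = jω = j20:
quadratic: (j20)² + 244·j20 + 40000 = 39600 + j4880 → |·| ≈ 39900, ∠ ≈ 7.03°
|H| = 800000 / 39900 ≈ 20.05
Gain = 20 log₁₀(20.05) ≈ 26.04 dB

26.0 dB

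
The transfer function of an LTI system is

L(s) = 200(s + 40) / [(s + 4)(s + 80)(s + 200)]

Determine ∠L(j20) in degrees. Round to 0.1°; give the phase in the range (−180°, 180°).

-71.9°

At s = jω = j20:
zero (s+40): 40 + j20 → |·| = √(40²+20²) = √2000 ≈ 44.721, ∠ = arctan(20/40) ≈ 26.57°
pole (s+4): 4 + j20 → |·| = √(4²+20²) = √416 ≈ 20.396, ∠ = arctan(20/4) ≈ 78.69°
pole (s+80): 80 + j20 → |·| = √(80²+20²) = √6800 ≈ 82.462, ∠ = arctan(20/80) ≈ 14.04°
pole (s+200): 200 + j20 → |·| = √(200²+20²) = √40400 ≈ 201, ∠ = arctan(20/200) ≈ 5.71°
∠L = 26.57° − 98.44° = -71.87°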